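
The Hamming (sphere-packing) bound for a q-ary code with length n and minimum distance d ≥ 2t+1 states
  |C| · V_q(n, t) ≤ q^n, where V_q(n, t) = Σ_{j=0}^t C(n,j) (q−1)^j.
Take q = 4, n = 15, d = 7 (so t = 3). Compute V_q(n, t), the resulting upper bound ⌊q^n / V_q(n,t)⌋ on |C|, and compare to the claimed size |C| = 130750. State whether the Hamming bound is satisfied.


V_q(n, t) = 13276, q^n = 1073741824, Hamming bound = 80878, |C| = 130750 > bound (violated).

Step 1: Compute V_q(n, t) = Σ_{j=0}^3 C(n, j) (q−1)^j.
  j = 0: C(15,0)·(3)^0 = 1·1 = 1.
  j = 1: C(15,1)·(3)^1 = 15·3 = 45.
  j = 2: C(15,2)·(3)^2 = 105·9 = 945.
  j = 3: C(15,3)·(3)^3 = 455·27 = 12285.
  V_q(n, t) = 1 + 45 + 945 + 12285 = 13276.
Step 2: q^n = 4^15 = 1073741824.
Step 3: Hamming bound ⌊q^n / V_q(n,t)⌋ = ⌊1073741824/13276⌋ = 80878.
Step 4: Compare |C| = 130750 to 80878: violated.
The claimed |C| lies above the Hamming bound, so no 4-ary code of length 15 with d ≥ 7 can have 130750 codewords.


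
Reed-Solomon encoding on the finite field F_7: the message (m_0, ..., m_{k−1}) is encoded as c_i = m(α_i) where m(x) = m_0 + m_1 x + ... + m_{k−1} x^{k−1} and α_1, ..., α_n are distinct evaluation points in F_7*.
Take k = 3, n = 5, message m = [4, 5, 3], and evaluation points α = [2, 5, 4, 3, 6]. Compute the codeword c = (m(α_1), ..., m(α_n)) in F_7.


c = [5, 6, 2, 4, 2]

Message polynomial: m(x) = 4 + 5·x + 3·x^2 (mod 7).
For each evaluation point α_i, compute m(α_i) mod 7:
  α_1 = 2: Horner steps 3 → 4 → 5, so m(2) = 5.
  α_2 = 5: Horner steps 3 → 6 → 6, so m(5) = 6.
  α_3 = 4: Horner steps 3 → 3 → 2, so m(4) = 2.
  α_4 = 3: Horner steps 3 → 0 → 4, so m(3) = 4.
  α_5 = 6: Horner steps 3 → 2 → 2, so m(6) = 2.
Codeword c = [5, 6, 2, 4, 2] ∈ F_7^5.


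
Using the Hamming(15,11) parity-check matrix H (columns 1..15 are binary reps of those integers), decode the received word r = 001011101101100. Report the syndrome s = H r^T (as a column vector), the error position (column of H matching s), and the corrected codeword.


s = (0, 1, 0, 1)^T, error position = 5, corrected codeword c = 001001101101100

Compute s = H r^T mod 2 one row at a time:
  s_1 = 0 + 1 + 1 + 0 + 1 + 1 + 0 + 0 = 4 ≡ 0 (mod 2).
  s_2 = 0 + 1 + 1 + 1 + 1 + 1 + 0 + 0 = 5 ≡ 1 (mod 2).
  s_3 = 0 + 1 + 1 + 1 + 1 + 0 + 0 + 0 = 4 ≡ 0 (mod 2).
  s_4 = 0 + 1 + 1 + 1 + 1 + 0 + 1 + 0 = 5 ≡ 1 (mod 2).
s = (0, 1, 0, 1)^T — this equals column 5 of H (binary 0101), so error is at position 5.
Correct: flip bit 5 of r = 001011101101100 to get c = 001001101101100.


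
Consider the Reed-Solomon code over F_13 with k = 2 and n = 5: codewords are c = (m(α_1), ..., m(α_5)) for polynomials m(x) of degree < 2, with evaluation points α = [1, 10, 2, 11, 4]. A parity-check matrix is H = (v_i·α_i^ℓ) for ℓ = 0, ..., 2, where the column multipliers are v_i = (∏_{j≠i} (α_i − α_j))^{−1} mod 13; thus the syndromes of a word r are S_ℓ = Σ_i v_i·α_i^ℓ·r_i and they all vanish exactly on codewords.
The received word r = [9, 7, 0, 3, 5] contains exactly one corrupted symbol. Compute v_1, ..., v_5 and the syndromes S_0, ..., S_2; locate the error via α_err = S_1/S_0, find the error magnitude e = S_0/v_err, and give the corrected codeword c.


S = (7, 7, 7), error at position 1, error magnitude e = 5, c = [4, 7, 0, 3, 5].

Step 1: column multipliers v_i = (∏_{j≠i}(α_i − α_j))^{−1} mod 13.
  i = 1 (α = 1): (1−10)(1−2)(1−11)(1−4) = (−9)·(−1)·(−10)·(−3) = 270 ≡ 10, so v_1 = 10^{−1} = 4 (mod 13).
  i = 2 (α = 10): (10−1)(10−2)(10−11)(10−4) = 9·8·(−1)·6 = −432 ≡ 10, so v_2 = 10^{−1} = 4 (mod 13).
  i = 3 (α = 2): (2−1)(2−10)(2−11)(2−4) = 1·(−8)·(−9)·(−2) = −144 ≡ 12, so v_3 = 12^{−1} = 12 (mod 13).
  i = 4 (α = 11): (11−1)(11−10)(11−2)(11−4) = 10·1·9·7 = 630 ≡ 6, so v_4 = 6^{−1} = 11 (mod 13).
  i = 5 (α = 4): (4−1)(4−10)(4−2)(4−11) = 3·(−6)·2·(−7) = 252 ≡ 5, so v_5 = 5^{−1} = 8 (mod 13).
  v = [4, 4, 12, 11, 8].
Step 2: syndromes of r = [9, 7, 0, 3, 5] (all sums mod 13).
  S_0 = Σ v_i r_i = 4·9 + 4·7 + 12·0 + 11·3 + 8·5 = 137 ≡ 7.
  S_1 = Σ v_i α_i r_i = 4·1·9 + 4·10·7 + 12·2·0 + 11·11·3 + 8·4·5 = 839 ≡ 7.
  α_i^2 mod 13 = [1, 9, 4, 4, 3].
  S_2 = Σ v_i α_i^2 r_i = 4·1·9 + 4·9·7 + 12·4·0 + 11·4·3 + 8·3·5 = 540 ≡ 7.
  S = (7, 7, 7) ≠ 0, so r is not a codeword (an error is present).
Step 3: locate the error. For a single error e at position i, S_ℓ = v_i·e·α_i^ℓ, so α_err = S_1/S_0.
  S_0^{−1} = 7^{−1} = 2 (mod 13), so α_err = 7·2 = 14 ≡ 1 = α_1. Error position i = 1.
  Consistency check: S_2/S_1 = 7·2 = 14 ≡ 1 = α_err ✓ (single-error assumption holds).
Step 4: error magnitude e = S_0/v_1 = S_0·∏_{j≠1}(α_1 − α_j) = 7·10 = 70 ≡ 5 (mod 13).
Step 5: correct position 1: c_1 = r_1 − e = 9 − 5 ≡ 4 (mod 13). Hence c = [4, 7, 0, 3, 5].
  Check: interpolating c through the α_i gives m(x) = 8 + 9·x (degree < 2) with m(α_i) = c_i for every i, so c is indeed a codeword.


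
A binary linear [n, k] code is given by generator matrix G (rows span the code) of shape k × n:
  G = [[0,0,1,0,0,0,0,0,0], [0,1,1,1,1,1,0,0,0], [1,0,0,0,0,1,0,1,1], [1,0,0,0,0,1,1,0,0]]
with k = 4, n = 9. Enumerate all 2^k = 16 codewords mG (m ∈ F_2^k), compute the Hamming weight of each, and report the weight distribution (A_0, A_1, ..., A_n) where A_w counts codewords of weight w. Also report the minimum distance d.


Weight distribution: A_0 = 1, A_1 = 1, A_3 = 2, A_4 = 4, A_5 = 3, A_6 = 2, A_7 = 2, A_8 = 1. Minimum distance d = 1.

Enumerate all 2^4 = 16 messages m ∈ F_2^4.
For each, compute codeword c = mG in F_2^9, then tally its weight.
  m = 0000 → c = 000000000, weight = 0.
  m = 1000 → c = 001000000, weight = 1.
  m = 0100 → c = 011111000, weight = 5.
  m = 1100 → c = 010111000, weight = 4.
  m = 0010 → c = 100001011, weight = 4.
  m = 1010 → c = 101001011, weight = 5.
  m = 0110 → c = 111110011, weight = 7.
  m = 1110 → c = 110110011, weight = 6.
  m = 0001 → c = 100001100, weight = 3.
  m = 1001 → c = 101001100, weight = 4.
  m = 0101 → c = 111110100, weight = 6.
  m = 1101 → c = 110110100, weight = 5.
  m = 0011 → c = 000000111, weight = 3.
  m = 1011 → c = 001000111, weight = 4.
  m = 0111 → c = 011111111, weight = 8.
  m = 1111 → c = 010111111, weight = 7.
Tally weights:
  weight 0: 1 codewords.
  weight 1: 1 codewords.
  weight 3: 2 codewords.
  weight 4: 4 codewords.
  weight 5: 3 codewords.
  weight 6: 2 codewords.
  weight 7: 2 codewords.
  weight 8: 1 codewords.
Minimum distance d = smallest w > 0 with A_w > 0 = 1.
Sanity: Σ A_w = 16 = 2^4 = 16 ✓.


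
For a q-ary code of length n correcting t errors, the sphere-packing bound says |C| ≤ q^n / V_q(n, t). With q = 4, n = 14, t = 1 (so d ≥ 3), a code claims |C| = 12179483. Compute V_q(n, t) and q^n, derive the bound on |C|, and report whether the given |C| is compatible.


V_q(n, t) = 43, q^n = 268435456, Hamming bound = 6242685, |C| = 12179483 > bound (violated).

Step 1: Compute V_q(n, t) = Σ_{j=0}^1 C(n, j) (q−1)^j.
  j = 0: C(14,0)·(3)^0 = 1·1 = 1.
  j = 1: C(14,1)·(3)^1 = 14·3 = 42.
  V_q(n, t) = 1 + 42 = 43.
Step 2: q^n = 4^14 = 268435456.
Step 3: Hamming bound ⌊q^n / V_q(n,t)⌋ = ⌊268435456/43⌋ = 6242685.
Step 4: Compare |C| = 12179483 to 6242685: violated.
The claimed |C| lies above the Hamming bound, so no 4-ary code of length 14 with d ≥ 3 can have 12179483 codewords.


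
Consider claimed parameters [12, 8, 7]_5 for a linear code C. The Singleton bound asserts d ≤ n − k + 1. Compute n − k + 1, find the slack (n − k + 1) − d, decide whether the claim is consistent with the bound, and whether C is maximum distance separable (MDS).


Singleton RHS = n − k + 1 = 5, slack = -2, bound violated (no such code; not MDS).

Singleton bound: d ≤ n − k + 1.
Here n = 12, k = 8, so n − k + 1 = 5.
Given d = 7, check d ≤ 5: NO.
Slack = (n − k + 1) − d = -2.
The slack is negative: d = 7 exceeds n − k + 1 = 5 by 2, so the Singleton bound is violated and no linear [12, 8, 7]_5 code can exist. In particular it is not MDS (MDS requires d = n − k + 1 exactly).
Description: the claimed parameters are [12, 8, 7]_5; such a code would be impossible (violates the Singleton bound).


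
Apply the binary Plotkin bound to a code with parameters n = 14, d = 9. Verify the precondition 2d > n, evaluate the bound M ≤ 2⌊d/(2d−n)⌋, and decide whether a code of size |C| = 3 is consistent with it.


Plotkin bound M ≤ 4; given |C| = 3 ≤ bound (satisfied).

Check applicability: 2d = 18, n = 14.
2d − n = 4 > 0, so Plotkin applies.
Compute d/(2d−n) = 9/4 ≈ 2.2500.
⌊d/(2d−n)⌋ = 2.
Plotkin bound: M ≤ 2·2 = 4.
Given |C| = 3, check: satisfied.
This |C| is below the Plotkin bound.


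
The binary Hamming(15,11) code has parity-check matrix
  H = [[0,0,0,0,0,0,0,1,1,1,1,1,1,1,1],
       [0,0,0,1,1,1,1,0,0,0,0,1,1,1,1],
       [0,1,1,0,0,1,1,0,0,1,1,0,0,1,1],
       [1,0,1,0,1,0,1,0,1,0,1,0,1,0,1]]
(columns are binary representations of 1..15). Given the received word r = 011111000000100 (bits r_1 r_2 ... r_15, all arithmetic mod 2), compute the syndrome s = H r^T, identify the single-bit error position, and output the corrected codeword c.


s = (1, 0, 1, 1)^T, error position = 11, corrected codeword c = 011111000010100

Compute s = H r^T mod 2 one row at a time:
  s_1 = 0 + 0 + 0 + 0 + 0 + 1 + 0 + 0 = 1 ≡ 1 (mod 2).
  s_2 = 1 + 1 + 1 + 0 + 0 + 1 + 0 + 0 = 4 ≡ 0 (mod 2).
  s_3 = 1 + 1 + 1 + 0 + 0 + 0 + 0 + 0 = 3 ≡ 1 (mod 2).
  s_4 = 0 + 1 + 1 + 0 + 0 + 0 + 1 + 0 = 3 ≡ 1 (mod 2).
s = (1, 0, 1, 1)^T — this equals column 11 of H (binary 1011), so error is at position 11.
Correct: flip bit 11 of r = 011111000000100 to get c = 011111000010100.


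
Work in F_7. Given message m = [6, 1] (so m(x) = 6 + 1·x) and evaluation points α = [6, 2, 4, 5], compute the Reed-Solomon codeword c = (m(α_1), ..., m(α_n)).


c = [5, 1, 3, 4]

Message polynomial: m(x) = 6 + 1·x (mod 7).
For each evaluation point α_i, compute m(α_i) mod 7:
  α_1 = 6: Horner steps 1 → 5, so m(6) = 5.
  α_2 = 2: Horner steps 1 → 1, so m(2) = 1.
  α_3 = 4: Horner steps 1 → 3, so m(4) = 3.
  α_4 = 5: Horner steps 1 → 4, so m(5) = 4.
Codeword c = [5, 1, 3, 4] ∈ F_7^4.


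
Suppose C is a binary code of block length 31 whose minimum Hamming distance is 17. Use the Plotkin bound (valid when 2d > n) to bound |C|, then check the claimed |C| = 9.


Plotkin bound M ≤ 10; given |C| = 9 ≤ bound (satisfied).

Check applicability: 2d = 34, n = 31.
2d − n = 3 > 0, so Plotkin applies.
Compute d/(2d−n) = 17/3 ≈ 5.6667.
⌊d/(2d−n)⌋ = 5.
Plotkin bound: M ≤ 2·5 = 10.
Given |C| = 9, check: satisfied.
This |C| is below the Plotkin bound.


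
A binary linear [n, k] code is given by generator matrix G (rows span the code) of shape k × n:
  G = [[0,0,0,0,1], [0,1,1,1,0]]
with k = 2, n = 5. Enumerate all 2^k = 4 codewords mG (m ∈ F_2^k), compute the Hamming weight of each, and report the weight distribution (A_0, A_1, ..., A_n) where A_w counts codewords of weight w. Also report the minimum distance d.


Weight distribution: A_0 = 1, A_1 = 1, A_3 = 1, A_4 = 1. Minimum distance d = 1.

Enumerate all 2^2 = 4 messages m ∈ F_2^2.
For each, compute codeword c = mG in F_2^5, then tally its weight.
  m = 00 → c = 00000, weight = 0.
  m = 10 → c = 00001, weight = 1.
  m = 01 → c = 01110, weight = 3.
  m = 11 → c = 01111, weight = 4.
Tally weights:
  weight 0: 1 codewords.
  weight 1: 1 codewords.
  weight 3: 1 codewords.
  weight 4: 1 codewords.
Minimum distance d = smallest w > 0 with A_w > 0 = 1.
Sanity: Σ A_w = 4 = 2^2 = 4 ✓.


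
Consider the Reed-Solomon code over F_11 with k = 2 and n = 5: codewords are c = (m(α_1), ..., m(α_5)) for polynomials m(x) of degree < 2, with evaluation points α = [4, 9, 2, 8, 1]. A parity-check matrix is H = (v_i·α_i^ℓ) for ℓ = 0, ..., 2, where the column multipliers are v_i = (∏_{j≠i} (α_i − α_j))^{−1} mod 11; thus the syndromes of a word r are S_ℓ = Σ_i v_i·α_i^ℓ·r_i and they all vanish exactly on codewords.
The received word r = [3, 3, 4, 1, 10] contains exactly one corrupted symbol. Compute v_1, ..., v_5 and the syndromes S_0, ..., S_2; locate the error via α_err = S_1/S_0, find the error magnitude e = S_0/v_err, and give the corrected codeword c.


S = (6, 10, 2), error at position 2, error magnitude e = 8, c = [3, 6, 4, 1, 10].

Step 1: column multipliers v_i = (∏_{j≠i}(α_i − α_j))^{−1} mod 11.
  i = 1 (α = 4): (4−9)(4−2)(4−8)(4−1) = (−5)·2·(−4)·3 = 120 ≡ 10, so v_1 = 10^{−1} = 10 (mod 11).
  i = 2 (α = 9): (9−4)(9−2)(9−8)(9−1) = 5·7·1·8 = 280 ≡ 5, so v_2 = 5^{−1} = 9 (mod 11).
  i = 3 (α = 2): (2−4)(2−9)(2−8)(2−1) = (−2)·(−7)·(−6)·1 = −84 ≡ 4, so v_3 = 4^{−1} = 3 (mod 11).
  i = 4 (α = 8): (8−4)(8−9)(8−2)(8−1) = 4·(−1)·6·7 = −168 ≡ 8, so v_4 = 8^{−1} = 7 (mod 11).
  i = 5 (α = 1): (1−4)(1−9)(1−2)(1−8) = (−3)·(−8)·(−1)·(−7) = 168 ≡ 3, so v_5 = 3^{−1} = 4 (mod 11).
  v = [10, 9, 3, 7, 4].
Step 2: syndromes of r = [3, 3, 4, 1, 10] (all sums mod 11).
  S_0 = Σ v_i r_i = 10·3 + 9·3 + 3·4 + 7·1 + 4·10 = 116 ≡ 6.
  S_1 = Σ v_i α_i r_i = 10·4·3 + 9·9·3 + 3·2·4 + 7·8·1 + 4·1·10 = 483 ≡ 10.
  α_i^2 mod 11 = [5, 4, 4, 9, 1].
  S_2 = Σ v_i α_i^2 r_i = 10·5·3 + 9·4·3 + 3·4·4 + 7·9·1 + 4·1·10 = 409 ≡ 2.
  S = (6, 10, 2) ≠ 0, so r is not a codeword (an error is present).
Step 3: locate the error. For a single error e at position i, S_ℓ = v_i·e·α_i^ℓ, so α_err = S_1/S_0.
  S_0^{−1} = 6^{−1} = 2 (mod 11), so α_err = 10·2 = 20 ≡ 9 = α_2. Error position i = 2.
  Consistency check: S_2/S_1 = 2·10 = 20 ≡ 9 = α_err ✓ (single-error assumption holds).
Step 4: error magnitude e = S_0/v_2 = S_0·∏_{j≠2}(α_2 − α_j) = 6·5 = 30 ≡ 8 (mod 11).
Step 5: correct position 2: c_2 = r_2 − e = 3 − 8 ≡ 6 (mod 11). Hence c = [3, 6, 4, 1, 10].
  Check: interpolating c through the α_i gives m(x) = 5 + 5·x (degree < 2) with m(α_i) = c_i for every i, so c is indeed a codeword.


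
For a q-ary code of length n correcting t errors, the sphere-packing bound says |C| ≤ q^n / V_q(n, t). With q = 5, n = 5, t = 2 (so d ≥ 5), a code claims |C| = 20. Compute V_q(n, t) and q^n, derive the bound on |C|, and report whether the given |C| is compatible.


V_q(n, t) = 181, q^n = 3125, Hamming bound = 17, |C| = 20 > bound (violated).

Step 1: Compute V_q(n, t) = Σ_{j=0}^2 C(n, j) (q−1)^j.
  j = 0: C(5,0)·(4)^0 = 1·1 = 1.
  j = 1: C(5,1)·(4)^1 = 5·4 = 20.
  j = 2: C(5,2)·(4)^2 = 10·16 = 160.
  V_q(n, t) = 1 + 20 + 160 = 181.
Step 2: q^n = 5^5 = 3125.
Step 3: Hamming bound ⌊q^n / V_q(n,t)⌋ = ⌊3125/181⌋ = 17.
Step 4: Compare |C| = 20 to 17: violated.
The claimed |C| lies above the Hamming bound, so no 5-ary code of length 5 with d ≥ 5 can have 20 codewords.


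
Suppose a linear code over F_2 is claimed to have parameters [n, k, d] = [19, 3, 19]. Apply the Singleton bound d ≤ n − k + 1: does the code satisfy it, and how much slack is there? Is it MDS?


Singleton RHS = n − k + 1 = 17, slack = -2, bound violated (no such code; not MDS).

Singleton bound: d ≤ n − k + 1.
Here n = 19, k = 3, so n − k + 1 = 17.
Given d = 19, check d ≤ 17: NO.
Slack = (n − k + 1) − d = -2.
The slack is negative: d = 19 exceeds n − k + 1 = 17 by 2, so the Singleton bound is violated and no linear [19, 3, 19]_2 code can exist. In particular it is not MDS (MDS requires d = n − k + 1 exactly).
Description: the claimed parameters are [19, 3, 19]_2; such a code would be impossible (violates the Singleton bound).


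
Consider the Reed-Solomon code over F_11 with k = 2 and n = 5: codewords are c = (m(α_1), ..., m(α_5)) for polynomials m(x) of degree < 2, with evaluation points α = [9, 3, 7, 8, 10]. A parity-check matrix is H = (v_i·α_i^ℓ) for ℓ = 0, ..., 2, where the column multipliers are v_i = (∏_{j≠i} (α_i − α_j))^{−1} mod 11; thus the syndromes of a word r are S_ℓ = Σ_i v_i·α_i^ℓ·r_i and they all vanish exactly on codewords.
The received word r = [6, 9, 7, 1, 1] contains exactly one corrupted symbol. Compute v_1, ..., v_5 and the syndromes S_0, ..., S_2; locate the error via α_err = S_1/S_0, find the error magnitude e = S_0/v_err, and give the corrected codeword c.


S = (5, 6, 5), error at position 5, error magnitude e = 1, c = [6, 9, 7, 1, 0].

Step 1: column multipliers v_i = (∏_{j≠i}(α_i − α_j))^{−1} mod 11.
  i = 1 (α = 9): (9−3)(9−7)(9−8)(9−10) = 6·2·1·(−1) = −12 ≡ 10, so v_1 = 10^{−1} = 10 (mod 11).
  i = 2 (α = 3): (3−9)(3−7)(3−8)(3−10) = (−6)·(−4)·(−5)·(−7) = 840 ≡ 4, so v_2 = 4^{−1} = 3 (mod 11).
  i = 3 (α = 7): (7−9)(7−3)(7−8)(7−10) = (−2)·4·(−1)·(−3) = −24 ≡ 9, so v_3 = 9^{−1} = 5 (mod 11).
  i = 4 (α = 8): (8−9)(8−3)(8−7)(8−10) = (−1)·5·1·(−2) = 10 ≡ 10, so v_4 = 10^{−1} = 10 (mod 11).
  i = 5 (α = 10): (10−9)(10−3)(10−7)(10−8) = 1·7·3·2 = 42 ≡ 9, so v_5 = 9^{−1} = 5 (mod 11).
  v = [10, 3, 5, 10, 5].
Step 2: syndromes of r = [6, 9, 7, 1, 1] (all sums mod 11).
  S_0 = Σ v_i r_i = 10·6 + 3·9 + 5·7 + 10·1 + 5·1 = 137 ≡ 5.
  S_1 = Σ v_i α_i r_i = 10·9·6 + 3·3·9 + 5·7·7 + 10·8·1 + 5·10·1 = 996 ≡ 6.
  α_i^2 mod 11 = [4, 9, 5, 9, 1].
  S_2 = Σ v_i α_i^2 r_i = 10·4·6 + 3·9·9 + 5·5·7 + 10·9·1 + 5·1·1 = 753 ≡ 5.
  S = (5, 6, 5) ≠ 0, so r is not a codeword (an error is present).
Step 3: locate the error. For a single error e at position i, S_ℓ = v_i·e·α_i^ℓ, so α_err = S_1/S_0.
  S_0^{−1} = 5^{−1} = 9 (mod 11), so α_err = 6·9 = 54 ≡ 10 = α_5. Error position i = 5.
  Consistency check: S_2/S_1 = 5·2 = 10 ≡ 10 = α_err ✓ (single-error assumption holds).
Step 4: error magnitude e = S_0/v_5 = S_0·∏_{j≠5}(α_5 − α_j) = 5·9 = 45 ≡ 1 (mod 11).
Step 5: correct position 5: c_5 = r_5 − e = 1 − 1 ≡ 0 (mod 11). Hence c = [6, 9, 7, 1, 0].
  Check: interpolating c through the α_i gives m(x) = 5 + 5·x (degree < 2) with m(α_i) = c_i for every i, so c is indeed a codeword.


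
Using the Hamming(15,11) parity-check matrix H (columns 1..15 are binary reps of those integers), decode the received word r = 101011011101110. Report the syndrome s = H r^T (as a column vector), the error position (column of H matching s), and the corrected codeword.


s = (0, 1, 0, 1)^T, error position = 5, corrected codeword c = 101001011101110

Compute s = H r^T mod 2 one row at a time:
  s_1 = 1 + 1 + 1 + 0 + 1 + 1 + 1 + 0 = 6 ≡ 0 (mod 2).
  s_2 = 0 + 1 + 1 + 0 + 1 + 1 + 1 + 0 = 5 ≡ 1 (mod 2).
  s_3 = 0 + 1 + 1 + 0 + 1 + 0 + 1 + 0 = 4 ≡ 0 (mod 2).
  s_4 = 1 + 1 + 1 + 0 + 1 + 0 + 1 + 0 = 5 ≡ 1 (mod 2).
s = (0, 1, 0, 1)^T — this equals column 5 of H (binary 0101), so error is at position 5.
Correct: flip bit 5 of r = 101011011101110 to get c = 101001011101110.


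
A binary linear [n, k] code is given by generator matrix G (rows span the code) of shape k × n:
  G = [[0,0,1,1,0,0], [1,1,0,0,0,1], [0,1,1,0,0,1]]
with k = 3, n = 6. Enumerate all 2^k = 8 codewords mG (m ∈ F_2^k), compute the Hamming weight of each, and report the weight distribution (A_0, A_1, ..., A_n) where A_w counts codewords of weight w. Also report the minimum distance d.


Weight distribution: A_0 = 1, A_2 = 3, A_3 = 3, A_5 = 1. Minimum distance d = 2.

Enumerate all 2^3 = 8 messages m ∈ F_2^3.
For each, compute codeword c = mG in F_2^6, then tally its weight.
  m = 000 → c = 000000, weight = 0.
  m = 100 → c = 001100, weight = 2.
  m = 010 → c = 110001, weight = 3.
  m = 110 → c = 111101, weight = 5.
  m = 001 → c = 011001, weight = 3.
  m = 101 → c = 010101, weight = 3.
  m = 011 → c = 101000, weight = 2.
  m = 111 → c = 100100, weight = 2.
Tally weights:
  weight 0: 1 codewords.
  weight 2: 3 codewords.
  weight 3: 3 codewords.
  weight 5: 1 codewords.
Minimum distance d = smallest w > 0 with A_w > 0 = 2.
Sanity: Σ A_w = 8 = 2^3 = 8 ✓.


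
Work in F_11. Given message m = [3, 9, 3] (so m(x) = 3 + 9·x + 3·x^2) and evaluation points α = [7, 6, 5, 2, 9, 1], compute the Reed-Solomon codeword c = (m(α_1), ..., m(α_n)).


c = [4, 0, 2, 0, 8, 4]

Message polynomial: m(x) = 3 + 9·x + 3·x^2 (mod 11).
For each evaluation point α_i, compute m(α_i) mod 11:
  α_1 = 7: Horner steps 3 → 8 → 4, so m(7) = 4.
  α_2 = 6: Horner steps 3 → 5 → 0, so m(6) = 0.
  α_3 = 5: Horner steps 3 → 2 → 2, so m(5) = 2.
  α_4 = 2: Horner steps 3 → 4 → 0, so m(2) = 0.
  α_5 = 9: Horner steps 3 → 3 → 8, so m(9) = 8.
  α_6 = 1: Horner steps 3 → 1 → 4, so m(1) = 4.
Codeword c = [4, 0, 2, 0, 8, 4] ∈ F_11^6.


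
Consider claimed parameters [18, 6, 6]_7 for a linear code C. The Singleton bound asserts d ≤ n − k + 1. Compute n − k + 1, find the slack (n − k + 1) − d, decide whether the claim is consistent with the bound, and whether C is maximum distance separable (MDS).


Singleton RHS = n − k + 1 = 13, slack = 7, bound satisfied, not MDS.

Singleton bound: d ≤ n − k + 1.
Here n = 18, k = 6, so n − k + 1 = 13.
Given d = 6, check d ≤ 13: YES.
Slack = (n − k + 1) − d = 7.
The code is NOT MDS (slack = 7 > 0).
Description: the claimed parameters are [18, 6, 6]_7; such a code would be non-MDS.


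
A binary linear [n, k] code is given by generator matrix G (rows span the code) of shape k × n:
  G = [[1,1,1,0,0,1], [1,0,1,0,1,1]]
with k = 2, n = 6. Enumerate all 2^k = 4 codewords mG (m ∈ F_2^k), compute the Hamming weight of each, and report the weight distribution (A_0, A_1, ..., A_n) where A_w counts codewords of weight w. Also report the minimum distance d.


Weight distribution: A_0 = 1, A_2 = 1, A_4 = 2. Minimum distance d = 2.

Enumerate all 2^2 = 4 messages m ∈ F_2^2.
For each, compute codeword c = mG in F_2^6, then tally its weight.
  m = 00 → c = 000000, weight = 0.
  m = 10 → c = 111001, weight = 4.
  m = 01 → c = 101011, weight = 4.
  m = 11 → c = 010010, weight = 2.
Tally weights:
  weight 0: 1 codewords.
  weight 2: 1 codewords.
  weight 4: 2 codewords.
Minimum distance d = smallest w > 0 with A_w > 0 = 2.
Sanity: Σ A_w = 4 = 2^2 = 4 ✓.


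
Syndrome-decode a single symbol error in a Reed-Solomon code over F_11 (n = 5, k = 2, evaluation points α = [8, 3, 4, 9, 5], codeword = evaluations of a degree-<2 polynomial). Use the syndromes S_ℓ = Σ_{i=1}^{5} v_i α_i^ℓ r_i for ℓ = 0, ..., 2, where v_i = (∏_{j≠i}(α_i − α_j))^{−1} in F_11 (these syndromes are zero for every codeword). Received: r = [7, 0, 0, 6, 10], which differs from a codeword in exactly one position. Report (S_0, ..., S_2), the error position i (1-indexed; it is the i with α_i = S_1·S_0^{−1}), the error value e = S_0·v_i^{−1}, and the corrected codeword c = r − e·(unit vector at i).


S = (2, 6, 7), error at position 2, error magnitude e = 10, c = [7, 1, 0, 6, 10].

Step 1: column multipliers v_i = (∏_{j≠i}(α_i − α_j))^{−1} mod 11.
  i = 1 (α = 8): (8−3)(8−4)(8−9)(8−5) = 5·4·(−1)·3 = −60 ≡ 6, so v_1 = 6^{−1} = 2 (mod 11).
  i = 2 (α = 3): (3−8)(3−4)(3−9)(3−5) = (−5)·(−1)·(−6)·(−2) = 60 ≡ 5, so v_2 = 5^{−1} = 9 (mod 11).
  i = 3 (α = 4): (4−8)(4−3)(4−9)(4−5) = (−4)·1·(−5)·(−1) = −20 ≡ 2, so v_3 = 2^{−1} = 6 (mod 11).
  i = 4 (α = 9): (9−8)(9−3)(9−4)(9−5) = 1·6·5·4 = 120 ≡ 10, so v_4 = 10^{−1} = 10 (mod 11).
  i = 5 (α = 5): (5−8)(5−3)(5−4)(5−9) = (−3)·2·1·(−4) = 24 ≡ 2, so v_5 = 2^{−1} = 6 (mod 11).
  v = [2, 9, 6, 10, 6].
Step 2: syndromes of r = [7, 0, 0, 6, 10] (all sums mod 11).
  S_0 = Σ v_i r_i = 2·7 + 9·0 + 6·0 + 10·6 + 6·10 = 134 ≡ 2.
  S_1 = Σ v_i α_i r_i = 2·8·7 + 9·3·0 + 6·4·0 + 10·9·6 + 6·5·10 = 952 ≡ 6.
  α_i^2 mod 11 = [9, 9, 5, 4, 3].
  S_2 = Σ v_i α_i^2 r_i = 2·9·7 + 9·9·0 + 6·5·0 + 10·4·6 + 6·3·10 = 546 ≡ 7.
  S = (2, 6, 7) ≠ 0, so r is not a codeword (an error is present).
Step 3: locate the error. For a single error e at position i, S_ℓ = v_i·e·α_i^ℓ, so α_err = S_1/S_0.
  S_0^{−1} = 2^{−1} = 6 (mod 11), so α_err = 6·6 = 36 ≡ 3 = α_2. Error position i = 2.
  Consistency check: S_2/S_1 = 7·2 = 14 ≡ 3 = α_err ✓ (single-error assumption holds).
Step 4: error magnitude e = S_0/v_2 = S_0·∏_{j≠2}(α_2 − α_j) = 2·5 = 10 ≡ 10 (mod 11).
Step 5: correct position 2: c_2 = r_2 − e = 0 − 10 ≡ 1 (mod 11). Hence c = [7, 1, 0, 6, 10].
  Check: interpolating c through the α_i gives m(x) = 4 + 10·x (degree < 2) with m(α_i) = c_i for every i, so c is indeed a codeword.


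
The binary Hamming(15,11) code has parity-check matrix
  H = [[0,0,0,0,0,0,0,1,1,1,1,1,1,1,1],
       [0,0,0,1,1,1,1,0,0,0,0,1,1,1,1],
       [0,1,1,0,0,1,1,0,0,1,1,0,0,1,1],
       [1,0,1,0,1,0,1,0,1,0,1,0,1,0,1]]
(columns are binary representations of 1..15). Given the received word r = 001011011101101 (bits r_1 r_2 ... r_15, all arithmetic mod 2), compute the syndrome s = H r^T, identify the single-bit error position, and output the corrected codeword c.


s = (0, 1, 0, 1)^T, error position = 5, corrected codeword c = 001001011101101

Compute s = H r^T mod 2 one row at a time:
  s_1 = 1 + 1 + 1 + 0 + 1 + 1 + 0 + 1 = 6 ≡ 0 (mod 2).
  s_2 = 0 + 1 + 1 + 0 + 1 + 1 + 0 + 1 = 5 ≡ 1 (mod 2).
  s_3 = 0 + 1 + 1 + 0 + 1 + 0 + 0 + 1 = 4 ≡ 0 (mod 2).
  s_4 = 0 + 1 + 1 + 0 + 1 + 0 + 1 + 1 = 5 ≡ 1 (mod 2).
s = (0, 1, 0, 1)^T — this equals column 5 of H (binary 0101), so error is at position 5.
Correct: flip bit 5 of r = 001011011101101 to get c = 001001011101101.


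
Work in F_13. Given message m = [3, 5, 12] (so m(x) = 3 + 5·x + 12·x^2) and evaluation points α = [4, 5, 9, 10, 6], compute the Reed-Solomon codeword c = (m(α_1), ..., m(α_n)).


c = [7, 3, 6, 5, 10]

Message polynomial: m(x) = 3 + 5·x + 12·x^2 (mod 13).
For each evaluation point α_i, compute m(α_i) mod 13:
  α_1 = 4: Horner steps 12 → 1 → 7, so m(4) = 7.
  α_2 = 5: Horner steps 12 → 0 → 3, so m(5) = 3.
  α_3 = 9: Horner steps 12 → 9 → 6, so m(9) = 6.
  α_4 = 10: Horner steps 12 → 8 → 5, so m(10) = 5.
  α_5 = 6: Horner steps 12 → 12 → 10, so m(6) = 10.
Codeword c = [7, 3, 6, 5, 10] ∈ F_13^5.


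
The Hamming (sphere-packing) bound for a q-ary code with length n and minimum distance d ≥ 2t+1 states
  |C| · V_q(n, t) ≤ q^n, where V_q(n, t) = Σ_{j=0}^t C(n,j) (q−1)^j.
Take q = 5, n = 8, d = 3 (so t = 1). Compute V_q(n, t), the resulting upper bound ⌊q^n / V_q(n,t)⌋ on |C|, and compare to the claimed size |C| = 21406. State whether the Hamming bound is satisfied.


V_q(n, t) = 33, q^n = 390625, Hamming bound = 11837, |C| = 21406 > bound (violated).

Step 1: Compute V_q(n, t) = Σ_{j=0}^1 C(n, j) (q−1)^j.
  j = 0: C(8,0)·(4)^0 = 1·1 = 1.
  j = 1: C(8,1)·(4)^1 = 8·4 = 32.
  V_q(n, t) = 1 + 32 = 33.
Step 2: q^n = 5^8 = 390625.
Step 3: Hamming bound ⌊q^n / V_q(n,t)⌋ = ⌊390625/33⌋ = 11837.
Step 4: Compare |C| = 21406 to 11837: violated.
The claimed |C| lies above the Hamming bound, so no 5-ary code of length 8 with d ≥ 3 can have 21406 codewords.


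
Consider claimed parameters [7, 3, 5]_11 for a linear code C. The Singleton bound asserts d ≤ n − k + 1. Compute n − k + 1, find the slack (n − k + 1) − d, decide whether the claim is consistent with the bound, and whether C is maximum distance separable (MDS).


Singleton RHS = n − k + 1 = 5, slack = 0, bound satisfied, MDS.

Singleton bound: d ≤ n − k + 1.
Here n = 7, k = 3, so n − k + 1 = 5.
Given d = 5, check d ≤ 5: YES.
Slack = (n − k + 1) − d = 0.
The code is MDS (slack = 0).
Description: the claimed parameters are [7, 3, 5]_11; such a code would be MDS (meets Singleton bound).


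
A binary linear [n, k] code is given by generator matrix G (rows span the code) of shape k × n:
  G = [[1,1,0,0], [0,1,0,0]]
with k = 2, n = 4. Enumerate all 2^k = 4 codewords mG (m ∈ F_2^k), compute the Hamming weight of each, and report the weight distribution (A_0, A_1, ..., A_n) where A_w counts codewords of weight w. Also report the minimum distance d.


Weight distribution: A_0 = 1, A_1 = 2, A_2 = 1. Minimum distance d = 1.

Enumerate all 2^2 = 4 messages m ∈ F_2^2.
For each, compute codeword c = mG in F_2^4, then tally its weight.
  m = 00 → c = 0000, weight = 0.
  m = 10 → c = 1100, weight = 2.
  m = 01 → c = 0100, weight = 1.
  m = 11 → c = 1000, weight = 1.
Tally weights:
  weight 0: 1 codewords.
  weight 1: 2 codewords.
  weight 2: 1 codewords.
Minimum distance d = smallest w > 0 with A_w > 0 = 1.
Sanity: Σ A_w = 4 = 2^2 = 4 ✓.


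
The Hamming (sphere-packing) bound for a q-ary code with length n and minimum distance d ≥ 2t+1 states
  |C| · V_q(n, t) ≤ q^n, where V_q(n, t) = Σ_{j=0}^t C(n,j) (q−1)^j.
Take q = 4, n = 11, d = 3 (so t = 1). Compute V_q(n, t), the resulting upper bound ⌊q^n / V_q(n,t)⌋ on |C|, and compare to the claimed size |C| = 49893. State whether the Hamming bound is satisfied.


V_q(n, t) = 34, q^n = 4194304, Hamming bound = 123361, |C| = 49893 ≤ bound (satisfied).

Step 1: Compute V_q(n, t) = Σ_{j=0}^1 C(n, j) (q−1)^j.
  j = 0: C(11,0)·(3)^0 = 1·1 = 1.
  j = 1: C(11,1)·(3)^1 = 11·3 = 33.
  V_q(n, t) = 1 + 33 = 34.
Step 2: q^n = 4^11 = 4194304.
Step 3: Hamming bound ⌊q^n / V_q(n,t)⌋ = ⌊4194304/34⌋ = 123361.
Step 4: Compare |C| = 49893 to 123361: satisfied.
The claimed |C| lies below the Hamming bound.


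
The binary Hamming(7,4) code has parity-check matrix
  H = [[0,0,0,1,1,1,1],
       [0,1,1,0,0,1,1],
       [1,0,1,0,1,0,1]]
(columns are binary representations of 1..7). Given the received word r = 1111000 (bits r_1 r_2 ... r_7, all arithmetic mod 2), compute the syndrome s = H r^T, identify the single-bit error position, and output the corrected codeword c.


s = (1, 0, 0)^T, error position = 4, corrected codeword c = 1110000

Compute s = H r^T mod 2 one row at a time:
  s_1 = 1 + 0 + 0 + 0 = 1 ≡ 1 (mod 2).
  s_2 = 1 + 1 + 0 + 0 = 2 ≡ 0 (mod 2).
  s_3 = 1 + 1 + 0 + 0 = 2 ≡ 0 (mod 2).
s = (1, 0, 0)^T — this equals column 4 of H (binary 100), so error is at position 4.
Correct: flip bit 4 of r = 1111000 to get c = 1110000.


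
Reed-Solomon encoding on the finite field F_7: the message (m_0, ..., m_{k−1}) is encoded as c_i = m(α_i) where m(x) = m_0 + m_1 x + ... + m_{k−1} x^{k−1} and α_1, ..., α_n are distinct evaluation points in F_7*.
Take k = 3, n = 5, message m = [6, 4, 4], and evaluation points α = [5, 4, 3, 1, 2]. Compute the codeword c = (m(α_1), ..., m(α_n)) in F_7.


c = [0, 2, 5, 0, 2]

Message polynomial: m(x) = 6 + 4·x + 4·x^2 (mod 7).
For each evaluation point α_i, compute m(α_i) mod 7:
  α_1 = 5: Horner steps 4 → 3 → 0, so m(5) = 0.
  α_2 = 4: Horner steps 4 → 6 → 2, so m(4) = 2.
  α_3 = 3: Horner steps 4 → 2 → 5, so m(3) = 5.
  α_4 = 1: Horner steps 4 → 1 → 0, so m(1) = 0.
  α_5 = 2: Horner steps 4 → 5 → 2, so m(2) = 2.
Codeword c = [0, 2, 5, 0, 2] ∈ F_7^5.


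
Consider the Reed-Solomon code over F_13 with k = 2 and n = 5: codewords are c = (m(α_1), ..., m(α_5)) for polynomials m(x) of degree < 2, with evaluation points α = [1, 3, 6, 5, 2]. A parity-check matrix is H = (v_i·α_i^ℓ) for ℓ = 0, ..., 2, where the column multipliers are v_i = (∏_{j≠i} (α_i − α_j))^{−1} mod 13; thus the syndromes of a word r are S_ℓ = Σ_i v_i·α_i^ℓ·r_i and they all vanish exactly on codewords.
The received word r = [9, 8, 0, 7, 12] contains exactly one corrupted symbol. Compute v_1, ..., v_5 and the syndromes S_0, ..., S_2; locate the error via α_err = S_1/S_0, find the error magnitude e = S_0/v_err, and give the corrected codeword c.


S = (10, 7, 1), error at position 5, error magnitude e = 10, c = [9, 8, 0, 7, 2].

Step 1: column multipliers v_i = (∏_{j≠i}(α_i − α_j))^{−1} mod 13.
  i = 1 (α = 1): (1−3)(1−6)(1−5)(1−2) = (−2)·(−5)·(−4)·(−1) = 40 ≡ 1, so v_1 = 1^{−1} = 1 (mod 13).
  i = 2 (α = 3): (3−1)(3−6)(3−5)(3−2) = 2·(−3)·(−2)·1 = 12 ≡ 12, so v_2 = 12^{−1} = 12 (mod 13).
  i = 3 (α = 6): (6−1)(6−3)(6−5)(6−2) = 5·3·1·4 = 60 ≡ 8, so v_3 = 8^{−1} = 5 (mod 13).
  i = 4 (α = 5): (5−1)(5−3)(5−6)(5−2) = 4·2·(−1)·3 = −24 ≡ 2, so v_4 = 2^{−1} = 7 (mod 13).
  i = 5 (α = 2): (2−1)(2−3)(2−6)(2−5) = 1·(−1)·(−4)·(−3) = −12 ≡ 1, so v_5 = 1^{−1} = 1 (mod 13).
  v = [1, 12, 5, 7, 1].
Step 2: syndromes of r = [9, 8, 0, 7, 12] (all sums mod 13).
  S_0 = Σ v_i r_i = 1·9 + 12·8 + 5·0 + 7·7 + 1·12 = 166 ≡ 10.
  S_1 = Σ v_i α_i r_i = 1·1·9 + 12·3·8 + 5·6·0 + 7·5·7 + 1·2·12 = 566 ≡ 7.
  α_i^2 mod 13 = [1, 9, 10, 12, 4].
  S_2 = Σ v_i α_i^2 r_i = 1·1·9 + 12·9·8 + 5·10·0 + 7·12·7 + 1·4·12 = 1509 ≡ 1.
  S = (10, 7, 1) ≠ 0, so r is not a codeword (an error is present).
Step 3: locate the error. For a single error e at position i, S_ℓ = v_i·e·α_i^ℓ, so α_err = S_1/S_0.
  S_0^{−1} = 10^{−1} = 4 (mod 13), so α_err = 7·4 = 28 ≡ 2 = α_5. Error position i = 5.
  Consistency check: S_2/S_1 = 1·2 = 2 ≡ 2 = α_err ✓ (single-error assumption holds).
Step 4: error magnitude e = S_0/v_5 = S_0·∏_{j≠5}(α_5 − α_j) = 10·1 = 10 ≡ 10 (mod 13).
Step 5: correct position 5: c_5 = r_5 − e = 12 − 10 ≡ 2 (mod 13). Hence c = [9, 8, 0, 7, 2].
  Check: interpolating c through the α_i gives m(x) = 3 + 6·x (degree < 2) with m(α_i) = c_i for every i, so c is indeed a codeword.


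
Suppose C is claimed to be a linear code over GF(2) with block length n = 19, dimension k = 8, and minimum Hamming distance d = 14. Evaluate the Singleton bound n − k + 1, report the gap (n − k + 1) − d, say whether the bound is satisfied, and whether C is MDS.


Singleton RHS = n − k + 1 = 12, slack = -2, bound violated (no such code; not MDS).

Singleton bound: d ≤ n − k + 1.
Here n = 19, k = 8, so n − k + 1 = 12.
Given d = 14, check d ≤ 12: NO.
Slack = (n − k + 1) − d = -2.
The slack is negative: d = 14 exceeds n − k + 1 = 12 by 2, so the Singleton bound is violated and no linear [19, 8, 14]_2 code can exist. In particular it is not MDS (MDS requires d = n − k + 1 exactly).
Description: the claimed parameters are [19, 8, 14]_2; such a code would be impossible (violates the Singleton bound).


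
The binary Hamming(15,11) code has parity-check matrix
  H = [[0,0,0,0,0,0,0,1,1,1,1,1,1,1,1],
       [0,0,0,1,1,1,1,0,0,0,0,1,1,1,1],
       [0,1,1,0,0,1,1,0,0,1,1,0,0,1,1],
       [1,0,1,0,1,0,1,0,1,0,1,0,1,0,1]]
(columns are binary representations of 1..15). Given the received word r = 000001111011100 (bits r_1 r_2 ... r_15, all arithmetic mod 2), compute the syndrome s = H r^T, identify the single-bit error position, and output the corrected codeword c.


s = (1, 0, 1, 0)^T, error position = 10, corrected codeword c = 000001111111100

Compute s = H r^T mod 2 one row at a time:
  s_1 = 1 + 1 + 0 + 1 + 1 + 1 + 0 + 0 = 5 ≡ 1 (mod 2).
  s_2 = 0 + 0 + 1 + 1 + 1 + 1 + 0 + 0 = 4 ≡ 0 (mod 2).
  s_3 = 0 + 0 + 1 + 1 + 0 + 1 + 0 + 0 = 3 ≡ 1 (mod 2).
  s_4 = 0 + 0 + 0 + 1 + 1 + 1 + 1 + 0 = 4 ≡ 0 (mod 2).
s = (1, 0, 1, 0)^T — this equals column 10 of H (binary 1010), so error is at position 10.
Correct: flip bit 10 of r = 000001111011100 to get c = 000001111111100.


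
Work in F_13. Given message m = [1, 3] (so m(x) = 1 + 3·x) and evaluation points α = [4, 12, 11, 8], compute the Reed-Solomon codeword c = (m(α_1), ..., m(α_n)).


c = [0, 11, 8, 12]

Message polynomial: m(x) = 1 + 3·x (mod 13).
For each evaluation point α_i, compute m(α_i) mod 13:
  α_1 = 4: Horner steps 3 → 0, so m(4) = 0.
  α_2 = 12: Horner steps 3 → 11, so m(12) = 11.
  α_3 = 11: Horner steps 3 → 8, so m(11) = 8.
  α_4 = 8: Horner steps 3 → 12, so m(8) = 12.
Codeword c = [0, 11, 8, 12] ∈ F_13^4.


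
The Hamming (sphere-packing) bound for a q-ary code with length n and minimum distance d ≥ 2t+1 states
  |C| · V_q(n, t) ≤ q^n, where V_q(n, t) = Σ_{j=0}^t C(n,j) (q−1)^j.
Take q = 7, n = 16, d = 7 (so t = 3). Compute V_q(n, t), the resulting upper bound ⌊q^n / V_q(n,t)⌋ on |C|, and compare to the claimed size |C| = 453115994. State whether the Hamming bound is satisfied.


V_q(n, t) = 125377, q^n = 33232930569601, Hamming bound = 265064011, |C| = 453115994 > bound (violated).

Step 1: Compute V_q(n, t) = Σ_{j=0}^3 C(n, j) (q−1)^j.
  j = 0: C(16,0)·(6)^0 = 1·1 = 1.
  j = 1: C(16,1)·(6)^1 = 16·6 = 96.
  j = 2: C(16,2)·(6)^2 = 120·36 = 4320.
  j = 3: C(16,3)·(6)^3 = 560·216 = 120960.
  V_q(n, t) = 1 + 96 + 4320 + 120960 = 125377.
Step 2: q^n = 7^16 = 33232930569601.
Step 3: Hamming bound ⌊q^n / V_q(n,t)⌋ = ⌊33232930569601/125377⌋ = 265064011.
Step 4: Compare |C| = 453115994 to 265064011: violated.
The claimed |C| lies above the Hamming bound, so no 7-ary code of length 16 with d ≥ 7 can have 453115994 codewords.


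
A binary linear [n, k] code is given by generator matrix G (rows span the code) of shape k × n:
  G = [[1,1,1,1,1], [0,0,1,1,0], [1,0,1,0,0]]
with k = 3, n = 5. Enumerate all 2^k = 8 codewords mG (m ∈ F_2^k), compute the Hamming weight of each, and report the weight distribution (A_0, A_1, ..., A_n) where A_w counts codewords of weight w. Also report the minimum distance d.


Weight distribution: A_0 = 1, A_2 = 3, A_3 = 3, A_5 = 1. Minimum distance d = 2.

Enumerate all 2^3 = 8 messages m ∈ F_2^3.
For each, compute codeword c = mG in F_2^5, then tally its weight.
  m = 000 → c = 00000, weight = 0.
  m = 100 → c = 11111, weight = 5.
  m = 010 → c = 00110, weight = 2.
  m = 110 → c = 11001, weight = 3.
  m = 001 → c = 10100, weight = 2.
  m = 101 → c = 01011, weight = 3.
  m = 011 → c = 10010, weight = 2.
  m = 111 → c = 01101, weight = 3.
Tally weights:
  weight 0: 1 codewords.
  weight 2: 3 codewords.
  weight 3: 3 codewords.
  weight 5: 1 codewords.
Minimum distance d = smallest w > 0 with A_w > 0 = 2.
Sanity: Σ A_w = 8 = 2^3 = 8 ✓.


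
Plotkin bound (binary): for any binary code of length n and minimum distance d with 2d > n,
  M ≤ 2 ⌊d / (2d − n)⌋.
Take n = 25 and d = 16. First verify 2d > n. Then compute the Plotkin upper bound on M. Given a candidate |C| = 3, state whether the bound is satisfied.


Plotkin bound M ≤ 4; given |C| = 3 ≤ bound (satisfied).

Check applicability: 2d = 32, n = 25.
2d − n = 7 > 0, so Plotkin applies.
Compute d/(2d−n) = 16/7 ≈ 2.2857.
⌊d/(2d−n)⌋ = 2.
Plotkin bound: M ≤ 2·2 = 4.
Given |C| = 3, check: satisfied.
This |C| is below the Plotkin bound.


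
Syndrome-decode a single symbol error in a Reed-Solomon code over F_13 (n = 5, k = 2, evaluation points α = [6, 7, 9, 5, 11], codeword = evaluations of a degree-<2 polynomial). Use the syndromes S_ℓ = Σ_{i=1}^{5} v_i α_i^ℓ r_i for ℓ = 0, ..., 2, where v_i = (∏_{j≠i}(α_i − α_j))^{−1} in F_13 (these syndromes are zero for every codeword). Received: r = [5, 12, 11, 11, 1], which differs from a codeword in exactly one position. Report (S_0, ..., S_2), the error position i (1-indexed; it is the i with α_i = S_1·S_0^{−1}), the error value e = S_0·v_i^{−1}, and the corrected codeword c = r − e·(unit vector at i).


S = (6, 2, 5), error at position 3, error magnitude e = 11, c = [5, 12, 0, 11, 1].

Step 1: column multipliers v_i = (∏_{j≠i}(α_i − α_j))^{−1} mod 13.
  i = 1 (α = 6): (6−7)(6−9)(6−5)(6−11) = (−1)·(−3)·1·(−5) = −15 ≡ 11, so v_1 = 11^{−1} = 6 (mod 13).
  i = 2 (α = 7): (7−6)(7−9)(7−5)(7−11) = 1·(−2)·2·(−4) = 16 ≡ 3, so v_2 = 3^{−1} = 9 (mod 13).
  i = 3 (α = 9): (9−6)(9−7)(9−5)(9−11) = 3·2·4·(−2) = −48 ≡ 4, so v_3 = 4^{−1} = 10 (mod 13).
  i = 4 (α = 5): (5−6)(5−7)(5−9)(5−11) = (−1)·(−2)·(−4)·(−6) = 48 ≡ 9, so v_4 = 9^{−1} = 3 (mod 13).
  i = 5 (α = 11): (11−6)(11−7)(11−9)(11−5) = 5·4·2·6 = 240 ≡ 6, so v_5 = 6^{−1} = 11 (mod 13).
  v = [6, 9, 10, 3, 11].
Step 2: syndromes of r = [5, 12, 11, 11, 1] (all sums mod 13).
  S_0 = Σ v_i r_i = 6·5 + 9·12 + 10·11 + 3·11 + 11·1 = 292 ≡ 6.
  S_1 = Σ v_i α_i r_i = 6·6·5 + 9·7·12 + 10·9·11 + 3·5·11 + 11·11·1 = 2212 ≡ 2.
  α_i^2 mod 13 = [10, 10, 3, 12, 4].
  S_2 = Σ v_i α_i^2 r_i = 6·10·5 + 9·10·12 + 10·3·11 + 3·12·11 + 11·4·1 = 2150 ≡ 5.
  S = (6, 2, 5) ≠ 0, so r is not a codeword (an error is present).
Step 3: locate the error. For a single error e at position i, S_ℓ = v_i·e·α_i^ℓ, so α_err = S_1/S_0.
  S_0^{−1} = 6^{−1} = 11 (mod 13), so α_err = 2·11 = 22 ≡ 9 = α_3. Error position i = 3.
  Consistency check: S_2/S_1 = 5·7 = 35 ≡ 9 = α_err ✓ (single-error assumption holds).
Step 4: error magnitude e = S_0/v_3 = S_0·∏_{j≠3}(α_3 − α_j) = 6·4 = 24 ≡ 11 (mod 13).
Step 5: correct position 3: c_3 = r_3 − e = 11 − 11 ≡ 0 (mod 13). Hence c = [5, 12, 0, 11, 1].
  Check: interpolating c through the α_i gives m(x) = 2 + 7·x (degree < 2) with m(α_i) = c_i for every i, so c is indeed a codeword.
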